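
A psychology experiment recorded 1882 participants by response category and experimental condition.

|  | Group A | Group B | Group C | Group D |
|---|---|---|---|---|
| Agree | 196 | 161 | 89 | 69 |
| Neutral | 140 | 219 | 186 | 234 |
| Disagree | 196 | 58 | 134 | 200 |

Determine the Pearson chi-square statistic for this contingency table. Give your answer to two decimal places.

Row totals: 515, 779, 588. Column totals: 532, 438, 409, 503. Grand total N = 1882.
Expected counts (row total × column total / N):
  Agree, Group A: 515×532/1882 = 145.579
  Agree, Group B: 515×438/1882 = 119.857
  Agree, Group C: 515×409/1882 = 111.921
  Agree, Group D: 515×503/1882 = 137.643
  Neutral, Group A: 779×532/1882 = 220.206
  Neutral, Group B: 779×438/1882 = 181.298
  Neutral, Group C: 779×409/1882 = 169.294
  Neutral, Group D: 779×503/1882 = 208.202
  Disagree, Group A: 588×532/1882 = 166.215
  Disagree, Group B: 588×438/1882 = 136.846
  Disagree, Group C: 588×409/1882 = 127.785
  Disagree, Group D: 588×503/1882 = 157.154
Contributions (O − E)²/E:
  (196 − 145.579)²/145.579 = 17.4632
  (161 − 119.857)²/119.857 = 14.1231
  (89 − 111.921)²/111.921 = 4.6941
  (69 − 137.643)²/137.643 = 34.2325
  (140 − 220.206)²/220.206 = 29.2136
  (219 − 181.298)²/181.298 = 7.8404
  (186 − 169.294)²/169.294 = 1.6486
  (234 − 208.202)²/208.202 = 3.1966
  (196 − 166.215)²/166.215 = 5.3373
  (58 − 136.846)²/136.846 = 45.4284
  (134 − 127.785)²/127.785 = 0.3023
  (200 − 157.154)²/157.154 = 11.6814
χ² = 17.4632 + 14.1231 + 4.6941 + 34.2325 + 29.2136 + 7.8404 + 1.6486 + 3.1966 + 5.3373 + 45.4284 + 0.3023 + 11.6814 = 175.16

175.16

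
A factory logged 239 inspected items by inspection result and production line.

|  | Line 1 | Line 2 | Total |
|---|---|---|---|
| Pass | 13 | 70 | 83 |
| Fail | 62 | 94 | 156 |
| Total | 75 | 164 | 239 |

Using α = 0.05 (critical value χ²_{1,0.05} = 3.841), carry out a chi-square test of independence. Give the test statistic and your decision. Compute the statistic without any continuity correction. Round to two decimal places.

14.59; reject H₀

Grand total N = 239.
Expected counts (row total × column total / N):
  Pass, Line 1: 83×75/239 = 26.046
  Pass, Line 2: 83×164/239 = 56.954
  Fail, Line 1: 156×75/239 = 48.954
  Fail, Line 2: 156×164/239 = 107.046
Contributions (O − E)²/E:
  (13 − 26.046)²/26.046 = 6.5345
  (70 − 56.954)²/56.954 = 2.9883
  (62 − 48.954)²/48.954 = 3.4767
  (94 − 107.046)²/107.046 = 1.5900
χ² = 6.5345 + 2.9883 + 3.4767 + 1.5900 = 14.59
df = (2−1)(2−1) = 1. Since 14.59 > 3.841, reject the null hypothesis of independence at α = 0.05.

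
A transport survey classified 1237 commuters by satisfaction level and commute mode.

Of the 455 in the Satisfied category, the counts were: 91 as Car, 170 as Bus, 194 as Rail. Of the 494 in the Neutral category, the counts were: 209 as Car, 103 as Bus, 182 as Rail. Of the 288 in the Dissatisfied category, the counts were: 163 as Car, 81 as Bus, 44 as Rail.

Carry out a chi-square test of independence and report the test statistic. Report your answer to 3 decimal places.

131.842

Row totals: 455, 494, 288. Column totals: 463, 354, 420. Grand total N = 1237.
Expected counts (row total × column total / N):
  Satisfied, Car: 455×463/1237 = 170.3032
  Satisfied, Bus: 455×354/1237 = 130.2102
  Satisfied, Rail: 455×420/1237 = 154.4867
  Neutral, Car: 494×463/1237 = 184.9006
  Neutral, Bus: 494×354/1237 = 141.3711
  Neutral, Rail: 494×420/1237 = 167.7284
  Dissatisfied, Car: 288×463/1237 = 107.7963
  Dissatisfied, Bus: 288×354/1237 = 82.4188
  Dissatisfied, Rail: 288×420/1237 = 97.7850
Contributions (O − E)²/E:
  (91 − 170.3032)²/170.3032 = 36.9282
  (170 − 130.2102)²/130.2102 = 12.1590
  (194 − 154.4867)²/154.4867 = 10.1064
  (209 − 184.9006)²/184.9006 = 3.1410
  (103 − 141.3711)²/141.3711 = 10.4147
  (182 − 167.7284)²/167.7284 = 1.2143
  (163 − 107.7963)²/107.7963 = 28.2704
  (81 − 82.4188)²/82.4188 = 0.0244
  (44 − 97.7850)²/97.7850 = 29.5835
χ² = 36.9282 + 12.1590 + 10.1064 + 3.1410 + 10.4147 + 1.2143 + 28.2704 + 0.0244 + 29.5835 = 131.842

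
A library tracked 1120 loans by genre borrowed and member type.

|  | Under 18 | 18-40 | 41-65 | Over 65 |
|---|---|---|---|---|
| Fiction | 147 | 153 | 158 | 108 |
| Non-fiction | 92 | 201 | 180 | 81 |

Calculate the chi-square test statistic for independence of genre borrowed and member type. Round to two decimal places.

Row totals: 566, 554. Column totals: 239, 354, 338, 189. Grand total N = 1120.
Expected counts (row total × column total / N):
  Fiction, Under 18: 566×239/1120 = 120.780
  Fiction, 18-40: 566×354/1120 = 178.896
  Fiction, 41-65: 566×338/1120 = 170.811
  Fiction, Over 65: 566×189/1120 = 95.513
  Non-fiction, Under 18: 554×239/1120 = 118.220
  Non-fiction, 18-40: 554×354/1120 = 175.104
  Non-fiction, 41-65: 554×338/1120 = 167.189
  Non-fiction, Over 65: 554×189/1120 = 93.487
Contributions (O − E)²/E:
  (147 − 120.780)²/120.780 = 5.6921
  (153 − 178.896)²/178.896 = 3.7486
  (158 − 170.811)²/170.811 = 0.9608
  (108 − 95.513)²/95.513 = 1.6325
  (92 − 118.220)²/118.220 = 5.8153
  (201 − 175.104)²/175.104 = 3.8297
  (180 − 167.189)²/167.189 = 0.9817
  (81 − 93.487)²/93.487 = 1.6679
χ² = 5.6921 + 3.7486 + 0.9608 + 1.6325 + 5.8153 + 3.8297 + 0.9817 + 1.6679 = 24.33

24.33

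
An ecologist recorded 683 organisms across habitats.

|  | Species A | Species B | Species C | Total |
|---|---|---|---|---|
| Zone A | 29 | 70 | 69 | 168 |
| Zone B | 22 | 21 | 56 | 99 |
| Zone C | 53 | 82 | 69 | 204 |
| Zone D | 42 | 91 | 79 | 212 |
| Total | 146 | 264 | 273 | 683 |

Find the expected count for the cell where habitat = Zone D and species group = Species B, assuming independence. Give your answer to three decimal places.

Row total (Zone D) = 212; column total (Species B) = 264; grand total N = 683.
Expected count = (row total × column total) / N = 212 × 264 / 683 = 81.944.

81.944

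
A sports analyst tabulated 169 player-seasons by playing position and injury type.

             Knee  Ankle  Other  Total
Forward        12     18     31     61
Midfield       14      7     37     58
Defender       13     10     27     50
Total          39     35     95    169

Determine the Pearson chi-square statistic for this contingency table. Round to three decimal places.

5.855

Grand total N = 169.
Expected counts (row total × column total / N):
  Forward, Knee: 61×39/169 = 14.0769
  Forward, Ankle: 61×35/169 = 12.6331
  Forward, Other: 61×95/169 = 34.2899
  Midfield, Knee: 58×39/169 = 13.3846
  Midfield, Ankle: 58×35/169 = 12.0118
  Midfield, Other: 58×95/169 = 32.6036
  Defender, Knee: 50×39/169 = 11.5385
  Defender, Ankle: 50×35/169 = 10.3550
  Defender, Other: 50×95/169 = 28.1065
Contributions (O − E)²/E:
  (12 − 14.0769)²/14.0769 = 0.3064
  (18 − 12.6331)²/12.6331 = 2.2800
  (31 − 34.2899)²/34.2899 = 0.3156
  (14 − 13.3846)²/13.3846 = 0.0283
  (7 − 12.0118)²/12.0118 = 2.0911
  (37 − 32.6036)²/32.6036 = 0.5928
  (13 − 11.5385)²/11.5385 = 0.1851
  (10 − 10.3550)²/10.3550 = 0.0122
  (27 − 28.1065)²/28.1065 = 0.0436
χ² = 0.3064 + 2.2800 + 0.3156 + 0.0283 + 2.0911 + 0.5928 + 0.1851 + 0.0122 + 0.0436 = 5.855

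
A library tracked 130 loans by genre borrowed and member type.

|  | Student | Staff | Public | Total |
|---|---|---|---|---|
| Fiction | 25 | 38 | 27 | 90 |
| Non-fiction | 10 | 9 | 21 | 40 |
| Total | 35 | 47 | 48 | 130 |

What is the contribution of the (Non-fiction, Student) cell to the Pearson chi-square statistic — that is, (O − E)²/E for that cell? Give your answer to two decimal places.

0.05

Row total (Non-fiction) = 40; column total (Student) = 35; N = 130.
Expected count E = 40 × 35 / 130 = 10.769.
Contribution = (O − E)²/E = (10 − 10.769)² / 10.769 = 0.05.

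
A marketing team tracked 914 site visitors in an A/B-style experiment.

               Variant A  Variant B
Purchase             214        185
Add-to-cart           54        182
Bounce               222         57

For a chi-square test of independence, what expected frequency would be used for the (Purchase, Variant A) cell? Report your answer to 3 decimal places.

Row total (Purchase) = 399; column total (Variant A) = 490; grand total N = 914.
Expected count = (row total × column total) / N = 399 × 490 / 914 = 213.906.

213.906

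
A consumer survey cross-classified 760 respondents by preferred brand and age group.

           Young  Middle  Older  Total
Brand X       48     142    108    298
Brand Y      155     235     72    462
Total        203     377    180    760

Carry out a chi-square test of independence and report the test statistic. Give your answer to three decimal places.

Grand total N = 760.
Expected counts (row total × column total / N):
  Brand X, Young: 298×203/760 = 79.59737
  Brand X, Middle: 298×377/760 = 147.82368
  Brand X, Older: 298×180/760 = 70.57895
  Brand Y, Young: 462×203/760 = 123.40263
  Brand Y, Middle: 462×377/760 = 229.17632
  Brand Y, Older: 462×180/760 = 109.42105
Contributions (O − E)²/E:
  (48 − 79.59737)²/79.59737 = 12.5430
  (142 − 147.82368)²/147.82368 = 0.2294
  (108 − 70.57895)²/70.57895 = 19.8407
  (155 − 123.40263)²/123.40263 = 8.0905
  (235 − 229.17632)²/229.17632 = 0.1480
  (72 − 109.42105)²/109.42105 = 12.7977
χ² = 12.5430 + 0.2294 + 19.8407 + 8.0905 + 0.1480 + 12.7977 = 53.649

53.649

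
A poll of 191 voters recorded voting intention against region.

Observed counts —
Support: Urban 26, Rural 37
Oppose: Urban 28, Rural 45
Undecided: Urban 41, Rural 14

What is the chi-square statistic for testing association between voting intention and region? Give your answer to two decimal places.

19.13

Row totals: 63, 73, 55. Column totals: 95, 96. Grand total N = 191.
Expected counts (row total × column total / N):
  Support, Urban: 63×95/191 = 31.335
  Support, Rural: 63×96/191 = 31.665
  Oppose, Urban: 73×95/191 = 36.309
  Oppose, Rural: 73×96/191 = 36.691
  Undecided, Urban: 55×95/191 = 27.356
  Undecided, Rural: 55×96/191 = 27.644
Contributions (O − E)²/E:
  (26 − 31.335)²/31.335 = 0.9083
  (37 − 31.665)²/31.665 = 0.8989
  (28 − 36.309)²/36.309 = 1.9014
  (45 − 36.691)²/36.691 = 1.8816
  (41 − 27.356)²/27.356 = 6.8050
  (14 − 27.644)²/27.644 = 6.7341
χ² = 0.9083 + 0.8989 + 1.9014 + 1.8816 + 6.8050 + 6.7341 = 19.13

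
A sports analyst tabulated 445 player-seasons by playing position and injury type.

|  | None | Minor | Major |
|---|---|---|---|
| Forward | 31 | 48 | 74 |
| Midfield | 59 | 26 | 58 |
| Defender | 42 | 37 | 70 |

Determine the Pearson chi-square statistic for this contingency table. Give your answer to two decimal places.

17.42

Row totals: 153, 143, 149. Column totals: 132, 111, 202. Grand total N = 445.
Expected counts (row total × column total / N):
  Forward, None: 153×132/445 = 45.384
  Forward, Minor: 153×111/445 = 38.164
  Forward, Major: 153×202/445 = 69.452
  Midfield, None: 143×132/445 = 42.418
  Midfield, Minor: 143×111/445 = 35.670
  Midfield, Major: 143×202/445 = 64.912
  Defender, None: 149×132/445 = 44.198
  Defender, Minor: 149×111/445 = 37.166
  Defender, Major: 149×202/445 = 67.636
Contributions (O − E)²/E:
  (31 − 45.384)²/45.384 = 4.5589
  (48 − 38.164)²/38.164 = 2.5350
  (74 − 69.452)²/69.452 = 0.2978
  (59 − 42.418)²/42.418 = 6.4822
  (26 − 35.670)²/35.670 = 2.6215
  (58 − 64.912)²/64.912 = 0.7360
  (42 − 44.198)²/44.198 = 0.1093
  (37 − 37.166)²/37.166 = 0.0007
  (70 − 67.636)²/67.636 = 0.0826
χ² = 4.5589 + 2.5350 + 0.2978 + 6.4822 + 2.6215 + 0.7360 + 0.1093 + 0.0007 + 0.0826 = 17.42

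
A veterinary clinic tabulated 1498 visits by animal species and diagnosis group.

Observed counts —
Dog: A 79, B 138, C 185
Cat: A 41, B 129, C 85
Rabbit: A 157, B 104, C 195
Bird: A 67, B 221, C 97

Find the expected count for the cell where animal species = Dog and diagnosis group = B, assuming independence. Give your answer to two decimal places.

Row total (Dog) = 402; column total (B) = 592; grand total N = 1498.
Expected count = (row total × column total) / N = 402 × 592 / 1498 = 158.87.

158.87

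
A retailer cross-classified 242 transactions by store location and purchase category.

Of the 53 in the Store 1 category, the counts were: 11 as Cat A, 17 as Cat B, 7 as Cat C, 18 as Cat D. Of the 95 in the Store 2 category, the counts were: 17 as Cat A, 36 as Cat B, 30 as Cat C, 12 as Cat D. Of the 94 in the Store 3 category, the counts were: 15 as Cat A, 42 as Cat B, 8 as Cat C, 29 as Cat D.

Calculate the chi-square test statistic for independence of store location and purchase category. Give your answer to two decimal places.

25.46

Row totals: 53, 95, 94. Column totals: 43, 95, 45, 59. Grand total N = 242.
Expected counts (row total × column total / N):
  Store 1, Cat A: 53×43/242 = 9.417
  Store 1, Cat B: 53×95/242 = 20.806
  Store 1, Cat C: 53×45/242 = 9.855
  Store 1, Cat D: 53×59/242 = 12.921
  Store 2, Cat A: 95×43/242 = 16.880
  Store 2, Cat B: 95×95/242 = 37.293
  Store 2, Cat C: 95×45/242 = 17.665
  Store 2, Cat D: 95×59/242 = 23.161
  Store 3, Cat A: 94×43/242 = 16.702
  Store 3, Cat B: 94×95/242 = 36.901
  Store 3, Cat C: 94×45/242 = 17.479
  Store 3, Cat D: 94×59/242 = 22.917
Contributions (O − E)²/E:
  (11 − 9.417)²/9.417 = 0.2661
  (17 − 20.806)²/20.806 = 0.6962
  (7 − 9.855)²/9.855 = 0.8271
  (18 − 12.921)²/12.921 = 1.9965
  (17 − 16.880)²/16.880 = 0.0009
  (36 − 37.293)²/37.293 = 0.0448
  (30 − 17.665)²/17.665 = 8.6132
  (12 − 23.161)²/23.161 = 5.3783
  (15 − 16.702)²/16.702 = 0.1734
  (42 − 36.901)²/36.901 = 0.7046
  (8 − 17.479)²/17.479 = 5.1405
  (29 − 22.917)²/22.917 = 1.6146
χ² = 0.2661 + 0.6962 + 0.8271 + 1.9965 + 0.0009 + 0.0448 + 8.6132 + 5.3783 + 0.1734 + 0.7046 + 5.1405 + 1.6146 = 25.46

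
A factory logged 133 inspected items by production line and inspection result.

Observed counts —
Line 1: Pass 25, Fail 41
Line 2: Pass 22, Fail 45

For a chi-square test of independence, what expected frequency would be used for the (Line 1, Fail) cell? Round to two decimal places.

42.68

Row total (Line 1) = 66; column total (Fail) = 86; grand total N = 133.
Expected count = (row total × column total) / N = 66 × 86 / 133 = 42.68.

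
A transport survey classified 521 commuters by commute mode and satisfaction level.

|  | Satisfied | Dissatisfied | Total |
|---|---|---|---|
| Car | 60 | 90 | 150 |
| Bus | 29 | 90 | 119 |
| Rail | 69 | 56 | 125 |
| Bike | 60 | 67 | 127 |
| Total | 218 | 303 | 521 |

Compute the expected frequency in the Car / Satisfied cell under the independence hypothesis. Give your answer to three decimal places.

Row total (Car) = 150; column total (Satisfied) = 218; grand total N = 521.
Expected count = (row total × column total) / N = 150 × 218 / 521 = 62.764.

62.764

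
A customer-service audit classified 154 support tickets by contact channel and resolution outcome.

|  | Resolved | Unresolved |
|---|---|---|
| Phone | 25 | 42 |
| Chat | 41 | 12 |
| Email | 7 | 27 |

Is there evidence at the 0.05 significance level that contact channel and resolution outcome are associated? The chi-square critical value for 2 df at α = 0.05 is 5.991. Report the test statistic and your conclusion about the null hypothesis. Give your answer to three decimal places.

Row totals: 67, 53, 34. Column totals: 73, 81. Grand total N = 154.
Expected counts (row total × column total / N):
  Phone, Resolved: 67×73/154 = 31.7597
  Phone, Unresolved: 67×81/154 = 35.2403
  Chat, Resolved: 53×73/154 = 25.1234
  Chat, Unresolved: 53×81/154 = 27.8766
  Email, Resolved: 34×73/154 = 16.1169
  Email, Unresolved: 34×81/154 = 17.8831
Contributions (O − E)²/E:
  (25 − 31.7597)²/31.7597 = 1.4387
  (42 − 35.2403)²/35.2403 = 1.2966
  (41 − 25.1234)²/25.1234 = 10.0331
  (12 − 27.8766)²/27.8766 = 9.0422
  (7 − 16.1169)²/16.1169 = 5.1572
  (27 − 17.8831)²/17.8831 = 4.6478
χ² = 1.4387 + 1.2966 + 10.0331 + 9.0422 + 5.1572 + 4.6478 = 31.616
df = (3−1)(2−1) = 2. Since 31.616 > 5.991, reject the null hypothesis of independence at α = 0.05.

31.616; reject H₀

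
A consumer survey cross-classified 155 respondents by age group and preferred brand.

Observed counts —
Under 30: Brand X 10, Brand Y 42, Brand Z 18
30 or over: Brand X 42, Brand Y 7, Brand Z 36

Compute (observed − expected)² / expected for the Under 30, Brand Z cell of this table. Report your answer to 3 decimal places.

Row total (Under 30) = 70; column total (Brand Z) = 54; N = 155.
Expected count E = 70 × 54 / 155 = 24.38710.
Contribution = (O − E)²/E = (18 − 24.38710)² / 24.38710 = 1.673.

1.673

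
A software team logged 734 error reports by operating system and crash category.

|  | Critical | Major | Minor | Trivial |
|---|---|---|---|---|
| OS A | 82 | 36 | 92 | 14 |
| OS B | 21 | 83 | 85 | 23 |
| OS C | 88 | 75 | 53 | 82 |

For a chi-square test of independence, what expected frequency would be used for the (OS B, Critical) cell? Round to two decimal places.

55.17

Row total (OS B) = 212; column total (Critical) = 191; grand total N = 734.
Expected count = (row total × column total) / N = 212 × 191 / 734 = 55.17.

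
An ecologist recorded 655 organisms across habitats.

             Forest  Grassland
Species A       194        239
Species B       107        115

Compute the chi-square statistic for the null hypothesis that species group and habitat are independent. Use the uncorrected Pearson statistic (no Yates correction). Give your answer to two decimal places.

0.68

Row totals: 433, 222. Column totals: 301, 354. Grand total N = 655.
Expected counts (row total × column total / N):
  Species A, Forest: 433×301/655 = 198.982
  Species A, Grassland: 433×354/655 = 234.018
  Species B, Forest: 222×301/655 = 102.018
  Species B, Grassland: 222×354/655 = 119.982
Contributions (O − E)²/E:
  (194 − 198.982)²/198.982 = 0.1247
  (239 − 234.018)²/234.018 = 0.1061
  (107 − 102.018)²/102.018 = 0.2433
  (115 − 119.982)²/119.982 = 0.2069
χ² = 0.1247 + 0.1061 + 0.2433 + 0.2069 = 0.68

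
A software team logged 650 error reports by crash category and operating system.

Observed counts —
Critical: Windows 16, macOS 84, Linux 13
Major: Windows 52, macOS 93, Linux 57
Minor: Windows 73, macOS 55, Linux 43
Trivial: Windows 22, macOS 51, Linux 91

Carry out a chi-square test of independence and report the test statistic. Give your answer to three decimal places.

118.629

Row totals: 113, 202, 171, 164. Column totals: 163, 283, 204. Grand total N = 650.
Expected counts (row total × column total / N):
  Critical, Windows: 113×163/650 = 28.3369
  Critical, macOS: 113×283/650 = 49.1985
  Critical, Linux: 113×204/650 = 35.4646
  Major, Windows: 202×163/650 = 50.6554
  Major, macOS: 202×283/650 = 87.9477
  Major, Linux: 202×204/650 = 63.3969
  Minor, Windows: 171×163/650 = 42.8815
  Minor, macOS: 171×283/650 = 74.4508
  Minor, Linux: 171×204/650 = 53.6677
  Trivial, Windows: 164×163/650 = 41.1262
  Trivial, macOS: 164×283/650 = 71.4031
  Trivial, Linux: 164×204/650 = 51.4708
Contributions (O − E)²/E:
  (16 − 28.3369)²/28.3369 = 5.3711
  (84 − 49.1985)²/49.1985 = 24.6175
  (13 − 35.4646)²/35.4646 = 14.2299
  (52 − 50.6554)²/50.6554 = 0.0357
  (93 − 87.9477)²/87.9477 = 0.2902
  (57 − 63.3969)²/63.3969 = 0.6455
  (73 − 42.8815)²/42.8815 = 21.1542
  (55 − 74.4508)²/74.4508 = 5.0817
  (43 − 53.6677)²/53.6677 = 2.1205
  (22 − 41.1262)²/41.1262 = 8.8949
  (51 − 71.4031)²/71.4031 = 5.8301
  (91 − 51.4708)²/51.4708 = 30.3581
χ² = 5.3711 + 24.6175 + 14.2299 + 0.0357 + 0.2902 + 0.6455 + 21.1542 + 5.0817 + 2.1205 + 8.8949 + 5.8301 + 30.3581 = 118.629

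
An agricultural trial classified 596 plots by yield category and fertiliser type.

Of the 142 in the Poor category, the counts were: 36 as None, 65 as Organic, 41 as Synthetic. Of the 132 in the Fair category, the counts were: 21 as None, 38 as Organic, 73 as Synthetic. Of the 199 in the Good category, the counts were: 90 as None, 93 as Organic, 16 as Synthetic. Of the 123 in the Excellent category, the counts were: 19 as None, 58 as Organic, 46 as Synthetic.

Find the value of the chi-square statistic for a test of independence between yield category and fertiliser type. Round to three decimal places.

Row totals: 142, 132, 199, 123. Column totals: 166, 254, 176. Grand total N = 596.
Expected counts (row total × column total / N):
  Poor, None: 142×166/596 = 39.55034
  Poor, Organic: 142×254/596 = 60.51678
  Poor, Synthetic: 142×176/596 = 41.93289
  Fair, None: 132×166/596 = 36.76510
  Fair, Organic: 132×254/596 = 56.25503
  Fair, Synthetic: 132×176/596 = 38.97987
  Good, None: 199×166/596 = 55.42617
  Good, Organic: 199×254/596 = 84.80872
  Good, Synthetic: 199×176/596 = 58.76510
  Excellent, None: 123×166/596 = 34.25839
  Excellent, Organic: 123×254/596 = 52.41946
  Excellent, Synthetic: 123×176/596 = 36.32215
Contributions (O − E)²/E:
  (36 − 39.55034)²/39.55034 = 0.3187
  (65 − 60.51678)²/60.51678 = 0.3321
  (41 − 41.93289)²/41.93289 = 0.0208
  (21 − 36.76510)²/36.76510 = 6.7602
  (38 − 56.25503)²/56.25503 = 5.9238
  (73 − 38.97987)²/38.97987 = 29.6915
  (90 − 55.42617)²/55.42617 = 21.5665
  (93 − 84.80872)²/84.80872 = 0.7912
  (16 − 58.76510)²/58.76510 = 31.1214
  (19 − 34.25839)²/34.25839 = 6.7960
  (58 − 52.41946)²/52.41946 = 0.5941
  (46 − 36.32215)²/36.32215 = 2.5786
χ² = 0.3187 + 0.3321 + 0.0208 + 6.7602 + 5.9238 + 29.6915 + 21.5665 + 0.7912 + 31.1214 + 6.7960 + 0.5941 + 2.5786 = 106.495

106.495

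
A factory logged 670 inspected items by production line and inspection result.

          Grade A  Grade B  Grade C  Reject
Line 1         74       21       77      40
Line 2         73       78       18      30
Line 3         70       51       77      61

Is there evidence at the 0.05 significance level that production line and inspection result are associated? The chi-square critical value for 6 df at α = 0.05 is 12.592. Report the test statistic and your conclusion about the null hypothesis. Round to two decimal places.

81.22; reject H₀

Row totals: 212, 199, 259. Column totals: 217, 150, 172, 131. Grand total N = 670.
Expected counts (row total × column total / N):
  Line 1, Grade A: 212×217/670 = 68.6627
  Line 1, Grade B: 212×150/670 = 47.4627
  Line 1, Grade C: 212×172/670 = 54.4239
  Line 1, Reject: 212×131/670 = 41.4507
  Line 2, Grade A: 199×217/670 = 64.4522
  Line 2, Grade B: 199×150/670 = 44.5522
  Line 2, Grade C: 199×172/670 = 51.0866
  Line 2, Reject: 199×131/670 = 38.9090
  Line 3, Grade A: 259×217/670 = 83.8851
  Line 3, Grade B: 259×150/670 = 57.9851
  Line 3, Grade C: 259×172/670 = 66.4896
  Line 3, Reject: 259×131/670 = 50.6403
Contributions (O − E)²/E:
  (74 − 68.6627)²/68.6627 = 0.4149
  (21 − 47.4627)²/47.4627 = 14.7542
  (77 − 54.4239)²/54.4239 = 9.3650
  (40 − 41.4507)²/41.4507 = 0.0508
  (73 − 64.4522)²/64.4522 = 1.1336
  (78 − 44.5522)²/44.5522 = 25.1111
  (18 − 51.0866)²/51.0866 = 21.4288
  (30 − 38.9090)²/38.9090 = 2.0399
  (70 − 83.8851)²/83.8851 = 2.2983
  (51 − 57.9851)²/57.9851 = 0.8415
  (77 − 66.4896)²/66.4896 = 1.6614
  (61 − 50.6403)²/50.6403 = 2.1193
χ² = 0.4149 + 14.7542 + 9.3650 + 0.0508 + 1.1336 + 25.1111 + 21.4288 + 2.0399 + 2.2983 + 0.8415 + 1.6614 + 2.1193 = 81.22
df = (3−1)(4−1) = 6. Since 81.22 > 12.592, reject the null hypothesis of independence at α = 0.05.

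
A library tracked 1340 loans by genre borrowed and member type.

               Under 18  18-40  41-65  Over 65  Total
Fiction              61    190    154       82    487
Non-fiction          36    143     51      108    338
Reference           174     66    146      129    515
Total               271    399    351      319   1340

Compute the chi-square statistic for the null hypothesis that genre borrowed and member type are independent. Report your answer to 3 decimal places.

Grand total N = 1340.
Expected counts (row total × column total / N):
  Fiction, Under 18: 487×271/1340 = 98.4903
  Fiction, 18-40: 487×399/1340 = 145.0097
  Fiction, 41-65: 487×351/1340 = 127.5649
  Fiction, Over 65: 487×319/1340 = 115.9351
  Non-fiction, Under 18: 338×271/1340 = 68.3567
  Non-fiction, 18-40: 338×399/1340 = 100.6433
  Non-fiction, 41-65: 338×351/1340 = 88.5358
  Non-fiction, Over 65: 338×319/1340 = 80.4642
  Reference, Under 18: 515×271/1340 = 104.1530
  Reference, 18-40: 515×399/1340 = 153.3470
  Reference, 41-65: 515×351/1340 = 134.8993
  Reference, Over 65: 515×319/1340 = 122.6007
Contributions (O − E)²/E:
  (61 − 98.4903)²/98.4903 = 14.2707
  (190 − 145.0097)²/145.0097 = 13.9586
  (154 − 127.5649)²/127.5649 = 5.4781
  (82 − 115.9351)²/115.9351 = 9.9331
  (36 − 68.3567)²/68.3567 = 15.3161
  (143 − 100.6433)²/100.6433 = 17.8262
  (51 − 88.5358)²/88.5358 = 15.9137
  (108 − 80.4642)²/80.4642 = 9.4231
  (174 − 104.1530)²/104.1530 = 46.8407
  (66 − 153.3470)²/153.3470 = 49.7532
  (146 − 134.8993)²/134.8993 = 0.9135
  (129 − 122.6007)²/122.6007 = 0.3340
χ² = 14.2707 + 13.9586 + 5.4781 + 9.9331 + 15.3161 + 17.8262 + 15.9137 + 9.4231 + 46.8407 + 49.7532 + 0.9135 + 0.3340 = 199.961

199.961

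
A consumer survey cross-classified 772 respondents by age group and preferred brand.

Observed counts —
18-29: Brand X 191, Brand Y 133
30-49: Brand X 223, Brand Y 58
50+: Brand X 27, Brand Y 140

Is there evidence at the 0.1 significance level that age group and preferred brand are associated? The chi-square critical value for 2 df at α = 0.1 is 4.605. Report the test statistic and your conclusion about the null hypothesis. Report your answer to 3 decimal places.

171.539; reject H₀

Row totals: 324, 281, 167. Column totals: 441, 331. Grand total N = 772.
Expected counts (row total × column total / N):
  18-29, Brand X: 324×441/772 = 185.08290
  18-29, Brand Y: 324×331/772 = 138.91710
  30-49, Brand X: 281×441/772 = 160.51943
  30-49, Brand Y: 281×331/772 = 120.48057
  50+, Brand X: 167×441/772 = 95.39767
  50+, Brand Y: 167×331/772 = 71.60233
Contributions (O − E)²/E:
  (191 − 185.08290)²/185.08290 = 0.1892
  (133 − 138.91710)²/138.91710 = 0.2520
  (223 − 160.51943)²/160.51943 = 24.3199
  (58 − 120.48057)²/120.48057 = 32.4021
  (27 − 95.39767)²/95.39767 = 49.0394
  (140 − 71.60233)²/71.60233 = 65.3364
χ² = 0.1892 + 0.2520 + 24.3199 + 32.4021 + 49.0394 + 65.3364 = 171.539
df = (3−1)(2−1) = 2. Since 171.539 > 4.605, reject the null hypothesis of independence at α = 0.1.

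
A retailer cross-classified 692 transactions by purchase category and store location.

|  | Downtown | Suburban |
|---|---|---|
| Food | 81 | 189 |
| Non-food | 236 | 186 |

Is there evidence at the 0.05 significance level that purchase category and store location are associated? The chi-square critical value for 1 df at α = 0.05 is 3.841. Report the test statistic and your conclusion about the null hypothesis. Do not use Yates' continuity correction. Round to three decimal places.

44.576; reject H₀

Row totals: 270, 422. Column totals: 317, 375. Grand total N = 692.
Expected counts (row total × column total / N):
  Food, Downtown: 270×317/692 = 123.6850
  Food, Suburban: 270×375/692 = 146.3150
  Non-food, Downtown: 422×317/692 = 193.3150
  Non-food, Suburban: 422×375/692 = 228.6850
Contributions (O − E)²/E:
  (81 − 123.6850)²/123.6850 = 14.7310
  (189 − 146.3150)²/146.3150 = 12.4526
  (236 − 193.3150)²/193.3150 = 9.4251
  (186 − 228.6850)²/228.6850 = 7.9673
χ² = 14.7310 + 12.4526 + 9.4251 + 7.9673 = 44.576
df = (2−1)(2−1) = 1. Since 44.576 > 3.841, reject the null hypothesis of independence at α = 0.05.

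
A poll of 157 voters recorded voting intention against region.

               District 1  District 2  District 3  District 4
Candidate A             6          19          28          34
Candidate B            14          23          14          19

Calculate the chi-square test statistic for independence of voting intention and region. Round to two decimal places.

Row totals: 87, 70. Column totals: 20, 42, 42, 53. Grand total N = 157.
Expected counts (row total × column total / N):
  Candidate A, District 1: 87×20/157 = 11.083
  Candidate A, District 2: 87×42/157 = 23.274
  Candidate A, District 3: 87×42/157 = 23.274
  Candidate A, District 4: 87×53/157 = 29.369
  Candidate B, District 1: 70×20/157 = 8.917
  Candidate B, District 2: 70×42/157 = 18.726
  Candidate B, District 3: 70×42/157 = 18.726
  Candidate B, District 4: 70×53/157 = 23.631
Contributions (O − E)²/E:
  (6 − 11.083)²/11.083 = 2.3312
  (19 − 23.274)²/23.274 = 0.7849
  (28 − 23.274)²/23.274 = 0.9597
  (34 − 29.369)²/29.369 = 0.7302
  (14 − 8.917)²/8.917 = 2.8975
  (23 − 18.726)²/18.726 = 0.9755
  (14 − 18.726)²/18.726 = 1.1927
  (19 − 23.631)²/23.631 = 0.9075
χ² = 2.3312 + 0.7849 + 0.9597 + 0.7302 + 2.8975 + 0.9755 + 1.1927 + 0.9075 = 10.78

10.78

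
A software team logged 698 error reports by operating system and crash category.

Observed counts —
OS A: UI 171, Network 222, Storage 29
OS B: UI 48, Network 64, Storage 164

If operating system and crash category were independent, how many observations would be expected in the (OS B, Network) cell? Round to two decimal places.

113.09

Row total (OS B) = 276; column total (Network) = 286; grand total N = 698.
Expected count = (row total × column total) / N = 276 × 286 / 698 = 113.09.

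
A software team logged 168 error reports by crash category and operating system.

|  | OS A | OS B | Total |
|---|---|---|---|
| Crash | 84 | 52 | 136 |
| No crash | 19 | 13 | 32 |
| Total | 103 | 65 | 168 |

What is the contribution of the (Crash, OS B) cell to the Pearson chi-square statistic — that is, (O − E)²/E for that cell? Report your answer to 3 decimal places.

Row total (Crash) = 136; column total (OS B) = 65; N = 168.
Expected count E = 136 × 65 / 168 = 52.6190.
Contribution = (O − E)²/E = (52 − 52.6190)² / 52.6190 = 0.007.

0.007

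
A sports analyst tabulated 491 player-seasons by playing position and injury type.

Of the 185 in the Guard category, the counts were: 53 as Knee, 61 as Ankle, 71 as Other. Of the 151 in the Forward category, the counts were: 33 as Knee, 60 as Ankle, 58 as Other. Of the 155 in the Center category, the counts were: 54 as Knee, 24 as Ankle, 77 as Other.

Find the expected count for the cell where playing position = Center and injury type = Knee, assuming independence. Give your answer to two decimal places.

Row total (Center) = 155; column total (Knee) = 140; grand total N = 491.
Expected count = (row total × column total) / N = 155 × 140 / 491 = 44.20.

44.20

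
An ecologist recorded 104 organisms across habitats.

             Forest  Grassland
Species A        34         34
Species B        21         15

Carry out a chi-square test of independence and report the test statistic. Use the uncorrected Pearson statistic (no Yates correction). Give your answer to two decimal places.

Row totals: 68, 36. Column totals: 55, 49. Grand total N = 104.
Expected counts (row total × column total / N):
  Species A, Forest: 68×55/104 = 35.962
  Species A, Grassland: 68×49/104 = 32.038
  Species B, Forest: 36×55/104 = 19.038
  Species B, Grassland: 36×49/104 = 16.962
Contributions (O − E)²/E:
  (34 − 35.962)²/35.962 = 0.1070
  (34 − 32.038)²/32.038 = 0.1202
  (21 − 19.038)²/19.038 = 0.2022
  (15 − 16.962)²/16.962 = 0.2269
χ² = 0.1070 + 0.1202 + 0.2022 + 0.2269 = 0.66

0.66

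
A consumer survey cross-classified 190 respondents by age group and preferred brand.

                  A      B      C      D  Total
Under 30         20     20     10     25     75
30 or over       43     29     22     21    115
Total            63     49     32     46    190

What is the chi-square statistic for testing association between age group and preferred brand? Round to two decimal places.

Grand total N = 190.
Expected counts (row total × column total / N):
  Under 30, A: 75×63/190 = 24.868
  Under 30, B: 75×49/190 = 19.342
  Under 30, C: 75×32/190 = 12.632
  Under 30, D: 75×46/190 = 18.158
  30 or over, A: 115×63/190 = 38.132
  30 or over, B: 115×49/190 = 29.658
  30 or over, C: 115×32/190 = 19.368
  30 or over, D: 115×46/190 = 27.842
Contributions (O − E)²/E:
  (20 − 24.868)²/24.868 = 0.9529
  (20 − 19.342)²/19.342 = 0.0224
  (10 − 12.632)²/12.632 = 0.5484
  (25 − 18.158)²/18.158 = 2.5781
  (43 − 38.132)²/38.132 = 0.6215
  (29 − 29.658)²/29.658 = 0.0146
  (22 − 19.368)²/19.368 = 0.3577
  (21 − 27.842)²/27.842 = 1.6814
χ² = 0.9529 + 0.0224 + 0.5484 + 2.5781 + 0.6215 + 0.0146 + 0.3577 + 1.6814 = 6.78

6.78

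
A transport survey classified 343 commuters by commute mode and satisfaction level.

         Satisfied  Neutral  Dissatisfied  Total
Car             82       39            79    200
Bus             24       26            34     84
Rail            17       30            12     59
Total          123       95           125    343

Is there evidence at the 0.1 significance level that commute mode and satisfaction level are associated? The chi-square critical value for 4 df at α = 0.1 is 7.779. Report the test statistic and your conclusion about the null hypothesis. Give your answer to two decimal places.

Grand total N = 343.
Expected counts (row total × column total / N):
  Car, Satisfied: 200×123/343 = 71.720
  Car, Neutral: 200×95/343 = 55.394
  Car, Dissatisfied: 200×125/343 = 72.886
  Bus, Satisfied: 84×123/343 = 30.122
  Bus, Neutral: 84×95/343 = 23.265
  Bus, Dissatisfied: 84×125/343 = 30.612
  Rail, Satisfied: 59×123/343 = 21.157
  Rail, Neutral: 59×95/343 = 16.341
  Rail, Dissatisfied: 59×125/343 = 21.501
Contributions (O − E)²/E:
  (82 − 71.720)²/71.720 = 1.4735
  (39 − 55.394)²/55.394 = 4.8518
  (79 − 72.886)²/72.886 = 0.5129
  (24 − 30.122)²/30.122 = 1.2442
  (26 − 23.265)²/23.265 = 0.3215
  (34 − 30.612)²/30.612 = 0.3750
  (17 − 21.157)²/21.157 = 0.8168
  (30 − 16.341)²/16.341 = 11.4172
  (12 − 21.501)²/21.501 = 4.1984
χ² = 1.4735 + 4.8518 + 0.5129 + 1.2442 + 0.3215 + 0.3750 + 0.8168 + 11.4172 + 4.1984 = 25.21
df = (3−1)(3−1) = 4. Since 25.21 > 7.779, reject the null hypothesis of independence at α = 0.1.

25.21; reject H₀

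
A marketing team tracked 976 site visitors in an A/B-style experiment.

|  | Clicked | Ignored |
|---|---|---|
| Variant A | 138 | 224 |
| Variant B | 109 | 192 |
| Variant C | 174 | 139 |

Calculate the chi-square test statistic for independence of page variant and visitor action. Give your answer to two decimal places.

Row totals: 362, 301, 313. Column totals: 421, 555. Grand total N = 976.
Expected counts (row total × column total / N):
  Variant A, Clicked: 362×421/976 = 156.150
  Variant A, Ignored: 362×555/976 = 205.850
  Variant B, Clicked: 301×421/976 = 129.837
  Variant B, Ignored: 301×555/976 = 171.163
  Variant C, Clicked: 313×421/976 = 135.013
  Variant C, Ignored: 313×555/976 = 177.987
Contributions (O − E)²/E:
  (138 − 156.150)²/156.150 = 2.1097
  (224 − 205.850)²/205.850 = 1.6003
  (109 − 129.837)²/129.837 = 3.3440
  (192 − 171.163)²/171.163 = 2.5366
  (174 − 135.013)²/135.013 = 11.2581
  (139 − 177.987)²/177.987 = 8.5399
χ² = 2.1097 + 1.6003 + 3.3440 + 2.5366 + 11.2581 + 8.5399 = 29.39

29.39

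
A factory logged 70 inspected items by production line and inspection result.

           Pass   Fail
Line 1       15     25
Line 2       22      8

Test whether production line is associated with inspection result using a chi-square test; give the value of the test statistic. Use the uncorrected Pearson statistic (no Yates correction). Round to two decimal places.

8.83

Row totals: 40, 30. Column totals: 37, 33. Grand total N = 70.
Expected counts (row total × column total / N):
  Line 1, Pass: 40×37/70 = 21.143
  Line 1, Fail: 40×33/70 = 18.857
  Line 2, Pass: 30×37/70 = 15.857
  Line 2, Fail: 30×33/70 = 14.143
Contributions (O − E)²/E:
  (15 − 21.143)²/21.143 = 1.7848
  (25 − 18.857)²/18.857 = 2.0012
  (22 − 15.857)²/15.857 = 2.3798
  (8 − 14.143)²/14.143 = 2.6682
χ² = 1.7848 + 2.0012 + 2.3798 + 2.6682 = 8.83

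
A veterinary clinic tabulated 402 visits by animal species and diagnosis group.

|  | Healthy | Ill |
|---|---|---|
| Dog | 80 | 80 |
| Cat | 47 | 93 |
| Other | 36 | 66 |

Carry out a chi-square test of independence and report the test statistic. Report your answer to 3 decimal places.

9.924

Row totals: 160, 140, 102. Column totals: 163, 239. Grand total N = 402.
Expected counts (row total × column total / N):
  Dog, Healthy: 160×163/402 = 64.8756
  Dog, Ill: 160×239/402 = 95.1244
  Cat, Healthy: 140×163/402 = 56.7662
  Cat, Ill: 140×239/402 = 83.2338
  Other, Healthy: 102×163/402 = 41.3582
  Other, Ill: 102×239/402 = 60.6418
Contributions (O − E)²/E:
  (80 − 64.8756)²/64.8756 = 3.5259
  (80 − 95.1244)²/95.1244 = 2.4047
  (47 − 56.7662)²/56.7662 = 1.6802
  (93 − 83.2338)²/83.2338 = 1.1459
  (36 − 41.3582)²/41.3582 = 0.6942
  (66 − 60.6418)²/60.6418 = 0.4734
χ² = 3.5259 + 2.4047 + 1.6802 + 1.1459 + 0.6942 + 0.4734 = 9.924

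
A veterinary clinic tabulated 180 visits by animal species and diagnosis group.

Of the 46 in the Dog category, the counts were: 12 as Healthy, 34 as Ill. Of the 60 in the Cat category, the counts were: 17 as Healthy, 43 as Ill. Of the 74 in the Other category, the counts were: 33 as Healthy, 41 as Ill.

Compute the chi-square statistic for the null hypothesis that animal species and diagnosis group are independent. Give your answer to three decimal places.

Row totals: 46, 60, 74. Column totals: 62, 118. Grand total N = 180.
Expected counts (row total × column total / N):
  Dog, Healthy: 46×62/180 = 15.8444
  Dog, Ill: 46×118/180 = 30.1556
  Cat, Healthy: 60×62/180 = 20.6667
  Cat, Ill: 60×118/180 = 39.3333
  Other, Healthy: 74×62/180 = 25.4889
  Other, Ill: 74×118/180 = 48.5111
Contributions (O − E)²/E:
  (12 − 15.8444)²/15.8444 = 0.9328
  (34 − 30.1556)²/30.1556 = 0.4901
  (17 − 20.6667)²/20.6667 = 0.6505
  (43 − 39.3333)²/39.3333 = 0.3418
  (33 − 25.4889)²/25.4889 = 2.2134
  (41 − 48.5111)²/48.5111 = 1.1630
χ² = 0.9328 + 0.4901 + 0.6505 + 0.3418 + 2.2134 + 1.1630 = 5.792

5.792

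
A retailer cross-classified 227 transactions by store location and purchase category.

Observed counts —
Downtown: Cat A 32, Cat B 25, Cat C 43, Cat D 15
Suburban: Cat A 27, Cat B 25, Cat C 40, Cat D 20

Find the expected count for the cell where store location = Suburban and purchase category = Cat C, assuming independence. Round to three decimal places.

Row total (Suburban) = 112; column total (Cat C) = 83; grand total N = 227.
Expected count = (row total × column total) / N = 112 × 83 / 227 = 40.952.

40.952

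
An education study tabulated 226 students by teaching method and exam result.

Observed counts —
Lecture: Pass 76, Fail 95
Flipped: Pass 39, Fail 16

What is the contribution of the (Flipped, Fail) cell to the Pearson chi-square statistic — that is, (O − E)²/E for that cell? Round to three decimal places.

4.490

Row total (Flipped) = 55; column total (Fail) = 111; N = 226.
Expected count E = 55 × 111 / 226 = 27.0133.
Contribution = (O − E)²/E = (16 − 27.0133)² / 27.0133 = 4.490.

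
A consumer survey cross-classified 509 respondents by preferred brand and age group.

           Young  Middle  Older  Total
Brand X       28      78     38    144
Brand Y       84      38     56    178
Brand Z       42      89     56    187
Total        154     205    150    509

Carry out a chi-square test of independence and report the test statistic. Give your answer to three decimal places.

Grand total N = 509.
Expected counts (row total × column total / N):
  Brand X, Young: 144×154/509 = 43.5678
  Brand X, Middle: 144×205/509 = 57.9961
  Brand X, Older: 144×150/509 = 42.4361
  Brand Y, Young: 178×154/509 = 53.8546
  Brand Y, Middle: 178×205/509 = 71.6896
  Brand Y, Older: 178×150/509 = 52.4558
  Brand Z, Young: 187×154/509 = 56.5776
  Brand Z, Middle: 187×205/509 = 75.3143
  Brand Z, Older: 187×150/509 = 55.1081
Contributions (O − E)²/E:
  (28 − 43.5678)²/43.5678 = 5.5627
  (78 − 57.9961)²/57.9961 = 6.8997
  (38 − 42.4361)²/42.4361 = 0.4637
  (84 − 53.8546)²/53.8546 = 16.8740
  (38 − 71.6896)²/71.6896 = 15.8320
  (56 − 52.4558)²/52.4558 = 0.2395
  (42 − 56.5776)²/56.5776 = 3.7560
  (89 − 75.3143)²/75.3143 = 2.4869
  (56 − 55.1081)²/55.1081 = 0.0144
χ² = 5.5627 + 6.8997 + 0.4637 + 16.8740 + 15.8320 + 0.2395 + 3.7560 + 2.4869 + 0.0144 = 52.129

52.129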